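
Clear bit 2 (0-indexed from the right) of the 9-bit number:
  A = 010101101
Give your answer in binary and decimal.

Mask = ~(1 << 2) = 111111011
Bit 2 of A is 1, so AND-ing with the mask clears it to 0.
  010101101
& 111111011
-----------
  010101001

Answer: 010101001 (169)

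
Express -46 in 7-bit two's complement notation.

1. Binary of +46:  0101110
2. Invert bits:     1010001
3. Add 1:           1010010

Answer: 1010010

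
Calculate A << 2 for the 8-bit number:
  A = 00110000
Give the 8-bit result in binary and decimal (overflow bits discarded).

Shift left by 2: drop the top 2 bit(s), append 2 zero(s) on the right.
  00110000  ->  discard [00], keep [110000], append 00
= 11000000

Answer: 11000000 (192)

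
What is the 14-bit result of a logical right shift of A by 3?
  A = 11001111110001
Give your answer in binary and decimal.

Logical shift right by 3: drop the bottom 3 bit(s), prepend 3 zero(s) on the left.
  11001111110001  ->  keep [11001111110], discard [001], prepend 000
= 00011001111110

Answer: 00011001111110 (1662)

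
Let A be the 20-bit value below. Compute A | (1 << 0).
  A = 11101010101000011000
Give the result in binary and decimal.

Mask = 1 << 0 = 00000000000000000001
Bit 0 of A is 0, so OR-ing with the mask flips it to 1.
  11101010101000011000
| 00000000000000000001
----------------------
  11101010101000011001

Answer: 11101010101000011001 (961049)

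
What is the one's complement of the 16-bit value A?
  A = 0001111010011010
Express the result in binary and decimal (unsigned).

Flip each bit (0->1, 1->0):
  0001111010011010
  1110000101100101

Answer: 1110000101100101 (57701)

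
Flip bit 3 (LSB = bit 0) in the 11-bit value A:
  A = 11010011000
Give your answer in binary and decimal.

Mask = 1 << 3 = 00000001000
Bit 3 of A is 1; XOR with the mask flips it to 0.
  11010011000
^ 00000001000
-------------
  11010010000

Answer: 11010010000 (1680)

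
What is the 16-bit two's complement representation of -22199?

1. Binary of +22199:  0101011010110111
2. Invert bits:     1010100101001000
3. Add 1:           1010100101001001

Answer: 1010100101001001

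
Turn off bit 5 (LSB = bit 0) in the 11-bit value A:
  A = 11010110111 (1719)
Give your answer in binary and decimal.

Mask = ~(1 << 5) = 11111011111
Bit 5 of A is 1, so AND-ing with the mask clears it to 0.
  11010110111
& 11111011111
-------------
  11010010111

Answer: 11010010111 (1687)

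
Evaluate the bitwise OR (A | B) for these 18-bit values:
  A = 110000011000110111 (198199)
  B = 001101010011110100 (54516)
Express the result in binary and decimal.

Apply | to each column (1 where either bit is 1):
  110000011000110111
| 001101010011110100
--------------------
  111101011011110111

Answer: 111101011011110111 (251639)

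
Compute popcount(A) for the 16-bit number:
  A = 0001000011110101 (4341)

0001000011110101
1-bits at positions (from bit 0 = LSB): 0, 2, 4, 5, 6, 7, 12
Count = 7

Answer: 7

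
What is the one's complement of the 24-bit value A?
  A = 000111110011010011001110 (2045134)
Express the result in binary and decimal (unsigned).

Flip each bit (0->1, 1->0):
  000111110011010011001110
  111000001100101100110001

Answer: 111000001100101100110001 (14732081)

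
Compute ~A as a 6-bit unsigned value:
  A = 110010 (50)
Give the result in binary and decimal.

Flip each bit (0->1, 1->0):
  110010
  001101

Answer: 001101 (13)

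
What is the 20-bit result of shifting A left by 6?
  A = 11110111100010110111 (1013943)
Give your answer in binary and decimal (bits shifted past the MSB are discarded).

Shift left by 6: drop the top 6 bit(s), append 6 zero(s) on the right.
  11110111100010110111  ->  discard [111101], keep [11100010110111], append 000000
= 11100010110111000000

Answer: 11100010110111000000 (929216)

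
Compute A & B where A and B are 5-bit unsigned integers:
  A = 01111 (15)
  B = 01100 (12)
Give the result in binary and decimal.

Apply & to each column (1 only where both bits are 1):
  01111
& 01100
-------
  01100

Answer: 01100 (12)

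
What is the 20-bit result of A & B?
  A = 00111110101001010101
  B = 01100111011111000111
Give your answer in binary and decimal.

Apply & to each column (1 only where both bits are 1):
  00111110101001010101
& 01100111011111000111
----------------------
  00100110001001000101

Answer: 00100110001001000101 (156229)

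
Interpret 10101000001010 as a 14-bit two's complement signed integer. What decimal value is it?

MSB is 1, so the value is negative. Find the magnitude:
1. Invert bits:  01010111110101
2. Add 1:        01010111110110  = 5622
3. Apply sign:   -5622

Answer: -5622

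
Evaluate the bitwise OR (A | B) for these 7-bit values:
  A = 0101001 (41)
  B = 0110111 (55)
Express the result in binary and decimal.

Apply | to each column (1 where either bit is 1):
  0101001
| 0110111
---------
  0111111

Answer: 0111111 (63)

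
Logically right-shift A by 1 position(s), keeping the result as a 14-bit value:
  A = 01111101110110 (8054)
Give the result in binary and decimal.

Logical shift right by 1: drop the bottom 1 bit(s), prepend 1 zero(s) on the left.
  01111101110110  ->  keep [0111110111011], discard [0], prepend 0
= 00111110111011

Answer: 00111110111011 (4027)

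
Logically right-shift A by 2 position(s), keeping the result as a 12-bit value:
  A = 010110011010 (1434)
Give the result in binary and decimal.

Logical shift right by 2: drop the bottom 2 bit(s), prepend 2 zero(s) on the left.
  010110011010  ->  keep [0101100110], discard [10], prepend 00
= 000101100110

Answer: 000101100110 (358)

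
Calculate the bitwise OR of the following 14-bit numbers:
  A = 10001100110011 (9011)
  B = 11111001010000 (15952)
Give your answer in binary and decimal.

Apply | to each column (1 where either bit is 1):
  10001100110011
| 11111001010000
----------------
  11111101110011

Answer: 11111101110011 (16243)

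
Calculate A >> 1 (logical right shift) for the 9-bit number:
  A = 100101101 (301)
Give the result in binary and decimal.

Logical shift right by 1: drop the bottom 1 bit(s), prepend 1 zero(s) on the left.
  100101101  ->  keep [10010110], discard [1], prepend 0
= 010010110

Answer: 010010110 (150)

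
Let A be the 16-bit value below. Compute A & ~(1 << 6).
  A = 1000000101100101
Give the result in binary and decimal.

Mask = ~(1 << 6) = 1111111110111111
Bit 6 of A is 1, so AND-ing with the mask clears it to 0.
  1000000101100101
& 1111111110111111
------------------
  1000000100100101

Answer: 1000000100100101 (33061)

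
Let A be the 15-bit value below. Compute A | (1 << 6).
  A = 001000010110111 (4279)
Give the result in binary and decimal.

Mask = 1 << 6 = 000000001000000
Bit 6 of A is 0, so OR-ing with the mask flips it to 1.
  001000010110111
| 000000001000000
-----------------
  001000011110111

Answer: 001000011110111 (4343)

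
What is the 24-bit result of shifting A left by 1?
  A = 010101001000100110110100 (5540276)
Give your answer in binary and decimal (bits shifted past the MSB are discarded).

Shift left by 1: drop the top 1 bit(s), append 1 zero(s) on the right.
  010101001000100110110100  ->  discard [0], keep [10101001000100110110100], append 0
= 101010010001001101101000

Answer: 101010010001001101101000 (11080552)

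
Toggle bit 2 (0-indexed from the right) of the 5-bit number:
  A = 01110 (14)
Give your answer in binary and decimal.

Mask = 1 << 2 = 00100
Bit 2 of A is 1; XOR with the mask flips it to 0.
  01110
^ 00100
-------
  01010

Answer: 01010 (10)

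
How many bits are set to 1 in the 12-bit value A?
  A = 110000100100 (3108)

110000100100
1-bits at positions (from bit 0 = LSB): 2, 5, 10, 11
Count = 4

Answer: 4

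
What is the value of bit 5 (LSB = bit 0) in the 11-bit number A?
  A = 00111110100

Bit 5 is the 6th from the right.
  00111110100
       ^
That bit is 1.

Answer: 1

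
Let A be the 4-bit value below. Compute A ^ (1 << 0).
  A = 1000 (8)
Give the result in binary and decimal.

Mask = 1 << 0 = 0001
Bit 0 of A is 0; XOR with the mask flips it to 1.
  1000
^ 0001
------
  1001

Answer: 1001 (9)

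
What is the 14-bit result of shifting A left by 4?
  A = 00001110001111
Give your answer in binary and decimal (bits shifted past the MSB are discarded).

Shift left by 4: drop the top 4 bit(s), append 4 zero(s) on the right.
  00001110001111  ->  discard [0000], keep [1110001111], append 0000
= 11100011110000

Answer: 11100011110000 (14576)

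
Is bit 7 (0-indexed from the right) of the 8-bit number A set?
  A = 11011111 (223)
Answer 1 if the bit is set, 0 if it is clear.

Bit 7 is the 8th from the right.
  11011111
  ^
That bit is 1.

Answer: 1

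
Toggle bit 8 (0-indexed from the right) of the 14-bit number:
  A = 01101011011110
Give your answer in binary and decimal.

Mask = 1 << 8 = 00000100000000
Bit 8 of A is 0; XOR with the mask flips it to 1.
  01101011011110
^ 00000100000000
----------------
  01101111011110

Answer: 01101111011110 (7134)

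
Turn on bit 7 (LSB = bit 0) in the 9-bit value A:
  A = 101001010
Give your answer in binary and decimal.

Mask = 1 << 7 = 010000000
Bit 7 of A is 0, so OR-ing with the mask flips it to 1.
  101001010
| 010000000
-----------
  111001010

Answer: 111001010 (458)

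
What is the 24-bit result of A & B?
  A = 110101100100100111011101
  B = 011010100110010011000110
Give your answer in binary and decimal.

Apply & to each column (1 only where both bits are 1):
  110101100100100111011101
& 011010100110010011000110
--------------------------
  010000100100000011000100

Answer: 010000100100000011000100 (4341956)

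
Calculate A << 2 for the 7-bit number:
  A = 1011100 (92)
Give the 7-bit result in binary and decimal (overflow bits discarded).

Shift left by 2: drop the top 2 bit(s), append 2 zero(s) on the right.
  1011100  ->  discard [10], keep [11100], append 00
= 1110000

Answer: 1110000 (112)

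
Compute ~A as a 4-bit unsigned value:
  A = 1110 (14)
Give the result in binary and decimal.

Flip each bit (0->1, 1->0):
  1110
  0001

Answer: 0001 (1)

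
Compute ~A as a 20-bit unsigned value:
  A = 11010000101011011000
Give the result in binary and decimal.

Flip each bit (0->1, 1->0):
  11010000101011011000
  00101111010100100111

Answer: 00101111010100100111 (193831)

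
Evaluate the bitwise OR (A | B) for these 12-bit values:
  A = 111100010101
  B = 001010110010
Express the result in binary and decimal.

Apply | to each column (1 where either bit is 1):
  111100010101
| 001010110010
--------------
  111110110111

Answer: 111110110111 (4023)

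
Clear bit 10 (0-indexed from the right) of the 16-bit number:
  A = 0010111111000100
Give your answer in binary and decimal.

Mask = ~(1 << 10) = 1111101111111111
Bit 10 of A is 1, so AND-ing with the mask clears it to 0.
  0010111111000100
& 1111101111111111
------------------
  0010101111000100

Answer: 0010101111000100 (11204)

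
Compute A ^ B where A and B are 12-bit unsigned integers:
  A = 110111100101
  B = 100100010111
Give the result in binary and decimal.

Apply ^ to each column (1 where bits differ):
  110111100101
^ 100100010111
--------------
  010011110010

Answer: 010011110010 (1266)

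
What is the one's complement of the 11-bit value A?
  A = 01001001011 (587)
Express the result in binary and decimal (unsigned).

Flip each bit (0->1, 1->0):
  01001001011
  10110110100

Answer: 10110110100 (1460)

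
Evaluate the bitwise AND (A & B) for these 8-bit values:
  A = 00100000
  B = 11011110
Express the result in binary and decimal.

Apply & to each column (1 only where both bits are 1):
  00100000
& 11011110
----------
  00000000

Answer: 00000000 (0)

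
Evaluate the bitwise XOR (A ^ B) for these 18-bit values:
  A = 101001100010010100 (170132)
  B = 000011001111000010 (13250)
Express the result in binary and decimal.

Apply ^ to each column (1 where bits differ):
  101001100010010100
^ 000011001111000010
--------------------
  101010101101010110

Answer: 101010101101010110 (174934)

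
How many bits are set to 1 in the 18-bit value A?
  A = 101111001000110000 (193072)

101111001000110000
1-bits at positions (from bit 0 = LSB): 4, 5, 9, 12, 13, 14, 15, 17
Count = 8

Answer: 8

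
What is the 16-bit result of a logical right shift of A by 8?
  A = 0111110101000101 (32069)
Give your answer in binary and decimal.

Logical shift right by 8: drop the bottom 8 bit(s), prepend 8 zero(s) on the left.
  0111110101000101  ->  keep [01111101], discard [01000101], prepend 00000000
= 0000000001111101

Answer: 0000000001111101 (125)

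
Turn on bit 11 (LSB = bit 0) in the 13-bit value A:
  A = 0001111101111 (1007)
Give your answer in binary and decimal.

Mask = 1 << 11 = 0100000000000
Bit 11 of A is 0, so OR-ing with the mask flips it to 1.
  0001111101111
| 0100000000000
---------------
  0101111101111

Answer: 0101111101111 (3055)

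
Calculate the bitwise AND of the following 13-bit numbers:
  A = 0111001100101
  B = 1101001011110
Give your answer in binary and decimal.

Apply & to each column (1 only where both bits are 1):
  0111001100101
& 1101001011110
---------------
  0101001000100

Answer: 0101001000100 (2628)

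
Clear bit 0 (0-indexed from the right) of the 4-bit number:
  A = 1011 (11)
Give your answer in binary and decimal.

Mask = ~(1 << 0) = 1110
Bit 0 of A is 1, so AND-ing with the mask clears it to 0.
  1011
& 1110
------
  1010

Answer: 1010 (10)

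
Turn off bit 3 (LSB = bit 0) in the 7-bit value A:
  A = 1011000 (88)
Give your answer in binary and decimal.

Mask = ~(1 << 3) = 1110111
Bit 3 of A is 1, so AND-ing with the mask clears it to 0.
  1011000
& 1110111
---------
  1010000

Answer: 1010000 (80)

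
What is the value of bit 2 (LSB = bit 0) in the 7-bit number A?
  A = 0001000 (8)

Bit 2 is the 3rd from the right.
  0001000
      ^
That bit is 0.

Answer: 0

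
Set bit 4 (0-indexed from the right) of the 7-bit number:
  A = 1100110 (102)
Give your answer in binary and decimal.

Mask = 1 << 4 = 0010000
Bit 4 of A is 0, so OR-ing with the mask flips it to 1.
  1100110
| 0010000
---------
  1110110

Answer: 1110110 (118)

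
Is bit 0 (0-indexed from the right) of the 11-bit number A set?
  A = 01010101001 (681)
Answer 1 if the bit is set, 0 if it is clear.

Bit 0 is the 1st from the right.
  01010101001
            ^
That bit is 1.

Answer: 1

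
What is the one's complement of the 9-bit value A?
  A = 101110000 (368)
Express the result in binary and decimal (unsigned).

Flip each bit (0->1, 1->0):
  101110000
  010001111

Answer: 010001111 (143)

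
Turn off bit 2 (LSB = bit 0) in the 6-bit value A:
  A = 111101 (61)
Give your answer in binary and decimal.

Mask = ~(1 << 2) = 111011
Bit 2 of A is 1, so AND-ing with the mask clears it to 0.
  111101
& 111011
--------
  111001

Answer: 111001 (57)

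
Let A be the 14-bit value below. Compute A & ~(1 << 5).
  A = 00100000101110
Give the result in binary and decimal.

Mask = ~(1 << 5) = 11111111011111
Bit 5 of A is 1, so AND-ing with the mask clears it to 0.
  00100000101110
& 11111111011111
----------------
  00100000001110

Answer: 00100000001110 (2062)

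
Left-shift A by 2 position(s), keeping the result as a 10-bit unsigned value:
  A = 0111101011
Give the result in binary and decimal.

Shift left by 2: drop the top 2 bit(s), append 2 zero(s) on the right.
  0111101011  ->  discard [01], keep [11101011], append 00
= 1110101100

Answer: 1110101100 (940)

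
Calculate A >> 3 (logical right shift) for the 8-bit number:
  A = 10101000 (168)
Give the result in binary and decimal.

Logical shift right by 3: drop the bottom 3 bit(s), prepend 3 zero(s) on the left.
  10101000  ->  keep [10101], discard [000], prepend 000
= 00010101

Answer: 00010101 (21)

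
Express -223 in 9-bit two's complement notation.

1. Binary of +223:  011011111
2. Invert bits:     100100000
3. Add 1:           100100001

Answer: 100100001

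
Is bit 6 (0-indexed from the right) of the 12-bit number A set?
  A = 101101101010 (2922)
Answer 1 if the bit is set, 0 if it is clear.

Bit 6 is the 7th from the right.
  101101101010
       ^
That bit is 1.

Answer: 1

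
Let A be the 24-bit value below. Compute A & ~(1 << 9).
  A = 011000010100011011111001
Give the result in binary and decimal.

Mask = ~(1 << 9) = 111111111111110111111111
Bit 9 of A is 1, so AND-ing with the mask clears it to 0.
  011000010100011011111001
& 111111111111110111111111
--------------------------
  011000010100010011111001

Answer: 011000010100010011111001 (6374649)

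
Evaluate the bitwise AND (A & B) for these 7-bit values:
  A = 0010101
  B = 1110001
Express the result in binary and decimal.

Apply & to each column (1 only where both bits are 1):
  0010101
& 1110001
---------
  0010001

Answer: 0010001 (17)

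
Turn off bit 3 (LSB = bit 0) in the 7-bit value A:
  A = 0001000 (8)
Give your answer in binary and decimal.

Mask = ~(1 << 3) = 1110111
Bit 3 of A is 1, so AND-ing with the mask clears it to 0.
  0001000
& 1110111
---------
  0000000

Answer: 0000000 (0)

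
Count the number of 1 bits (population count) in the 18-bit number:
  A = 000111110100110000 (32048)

000111110100110000
1-bits at positions (from bit 0 = LSB): 4, 5, 8, 10, 11, 12, 13, 14
Count = 8

Answer: 8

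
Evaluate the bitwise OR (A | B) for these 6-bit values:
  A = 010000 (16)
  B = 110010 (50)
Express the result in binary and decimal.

Apply | to each column (1 where either bit is 1):
  010000
| 110010
--------
  110010

Answer: 110010 (50)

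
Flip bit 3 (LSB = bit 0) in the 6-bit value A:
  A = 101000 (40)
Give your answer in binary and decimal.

Mask = 1 << 3 = 001000
Bit 3 of A is 1; XOR with the mask flips it to 0.
  101000
^ 001000
--------
  100000

Answer: 100000 (32)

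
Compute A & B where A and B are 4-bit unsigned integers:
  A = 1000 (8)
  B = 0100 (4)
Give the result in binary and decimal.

Apply & to each column (1 only where both bits are 1):
  1000
& 0100
------
  0000

Answer: 0000 (0)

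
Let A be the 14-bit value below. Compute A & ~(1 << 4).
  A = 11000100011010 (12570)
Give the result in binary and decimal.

Mask = ~(1 << 4) = 11111111101111
Bit 4 of A is 1, so AND-ing with the mask clears it to 0.
  11000100011010
& 11111111101111
----------------
  11000100001010

Answer: 11000100001010 (12554)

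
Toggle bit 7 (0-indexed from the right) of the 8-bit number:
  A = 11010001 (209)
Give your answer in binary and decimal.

Mask = 1 << 7 = 10000000
Bit 7 of A is 1; XOR with the mask flips it to 0.
  11010001
^ 10000000
----------
  01010001

Answer: 01010001 (81)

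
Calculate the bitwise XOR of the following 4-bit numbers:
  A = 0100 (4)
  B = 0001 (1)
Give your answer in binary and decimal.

Apply ^ to each column (1 where bits differ):
  0100
^ 0001
------
  0101

Answer: 0101 (5)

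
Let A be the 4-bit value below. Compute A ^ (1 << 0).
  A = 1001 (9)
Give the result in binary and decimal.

Mask = 1 << 0 = 0001
Bit 0 of A is 1; XOR with the mask flips it to 0.
  1001
^ 0001
------
  1000

Answer: 1000 (8)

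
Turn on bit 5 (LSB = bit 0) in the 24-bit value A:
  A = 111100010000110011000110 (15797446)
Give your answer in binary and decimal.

Mask = 1 << 5 = 000000000000000000100000
Bit 5 of A is 0, so OR-ing with the mask flips it to 1.
  111100010000110011000110
| 000000000000000000100000
--------------------------
  111100010000110011100110

Answer: 111100010000110011100110 (15797478)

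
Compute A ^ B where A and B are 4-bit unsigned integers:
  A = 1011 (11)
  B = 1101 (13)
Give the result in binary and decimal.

Apply ^ to each column (1 where bits differ):
  1011
^ 1101
------
  0110

Answer: 0110 (6)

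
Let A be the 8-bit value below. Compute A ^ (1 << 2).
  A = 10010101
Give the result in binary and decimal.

Mask = 1 << 2 = 00000100
Bit 2 of A is 1; XOR with the mask flips it to 0.
  10010101
^ 00000100
----------
  10010001

Answer: 10010001 (145)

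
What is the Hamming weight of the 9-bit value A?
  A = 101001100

101001100
1-bits at positions (from bit 0 = LSB): 2, 3, 6, 8
Count = 4

Answer: 4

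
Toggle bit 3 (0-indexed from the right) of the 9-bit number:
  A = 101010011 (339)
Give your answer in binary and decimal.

Mask = 1 << 3 = 000001000
Bit 3 of A is 0; XOR with the mask flips it to 1.
  101010011
^ 000001000
-----------
  101011011

Answer: 101011011 (347)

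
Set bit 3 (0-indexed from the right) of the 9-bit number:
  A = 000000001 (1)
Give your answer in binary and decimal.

Mask = 1 << 3 = 000001000
Bit 3 of A is 0, so OR-ing with the mask flips it to 1.
  000000001
| 000001000
-----------
  000001001

Answer: 000001001 (9)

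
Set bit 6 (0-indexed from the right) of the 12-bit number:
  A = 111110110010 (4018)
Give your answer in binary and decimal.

Mask = 1 << 6 = 000001000000
Bit 6 of A is 0, so OR-ing with the mask flips it to 1.
  111110110010
| 000001000000
--------------
  111111110010

Answer: 111111110010 (4082)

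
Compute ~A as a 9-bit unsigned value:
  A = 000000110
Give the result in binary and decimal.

Flip each bit (0->1, 1->0):
  000000110
  111111001

Answer: 111111001 (505)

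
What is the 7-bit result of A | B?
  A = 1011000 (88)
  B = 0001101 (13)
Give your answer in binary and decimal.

Apply | to each column (1 where either bit is 1):
  1011000
| 0001101
---------
  1011101

Answer: 1011101 (93)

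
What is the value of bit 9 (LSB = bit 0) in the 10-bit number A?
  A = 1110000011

Bit 9 is the 10th from the right.
  1110000011
  ^
That bit is 1.

Answer: 1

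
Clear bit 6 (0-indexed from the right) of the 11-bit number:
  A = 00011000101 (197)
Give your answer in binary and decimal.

Mask = ~(1 << 6) = 11110111111
Bit 6 of A is 1, so AND-ing with the mask clears it to 0.
  00011000101
& 11110111111
-------------
  00010000101

Answer: 00010000101 (133)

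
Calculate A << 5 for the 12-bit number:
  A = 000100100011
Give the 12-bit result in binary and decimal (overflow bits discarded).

Shift left by 5: drop the top 5 bit(s), append 5 zero(s) on the right.
  000100100011  ->  discard [00010], keep [0100011], append 00000
= 010001100000

Answer: 010001100000 (1120)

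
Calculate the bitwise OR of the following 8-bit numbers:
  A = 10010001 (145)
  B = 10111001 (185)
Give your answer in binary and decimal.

Apply | to each column (1 where either bit is 1):
  10010001
| 10111001
----------
  10111001

Answer: 10111001 (185)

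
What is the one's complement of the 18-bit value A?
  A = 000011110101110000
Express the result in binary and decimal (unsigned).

Flip each bit (0->1, 1->0):
  000011110101110000
  111100001010001111

Answer: 111100001010001111 (246415)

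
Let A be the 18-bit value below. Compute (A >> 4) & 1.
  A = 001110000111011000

Bit 4 is the 5th from the right.
  001110000111011000
               ^
That bit is 1.

Answer: 1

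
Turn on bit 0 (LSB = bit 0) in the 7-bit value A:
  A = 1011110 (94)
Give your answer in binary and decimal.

Mask = 1 << 0 = 0000001
Bit 0 of A is 0, so OR-ing with the mask flips it to 1.
  1011110
| 0000001
---------
  1011111

Answer: 1011111 (95)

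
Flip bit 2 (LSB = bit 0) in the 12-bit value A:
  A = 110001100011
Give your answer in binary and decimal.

Mask = 1 << 2 = 000000000100
Bit 2 of A is 0; XOR with the mask flips it to 1.
  110001100011
^ 000000000100
--------------
  110001100111

Answer: 110001100111 (3175)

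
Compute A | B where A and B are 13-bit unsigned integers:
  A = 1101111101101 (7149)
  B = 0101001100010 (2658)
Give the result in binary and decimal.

Apply | to each column (1 where either bit is 1):
  1101111101101
| 0101001100010
---------------
  1101111101111

Answer: 1101111101111 (7151)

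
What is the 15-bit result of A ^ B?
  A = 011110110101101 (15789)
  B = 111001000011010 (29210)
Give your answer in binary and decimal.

Apply ^ to each column (1 where bits differ):
  011110110101101
^ 111001000011010
-----------------
  100111110110111

Answer: 100111110110111 (20407)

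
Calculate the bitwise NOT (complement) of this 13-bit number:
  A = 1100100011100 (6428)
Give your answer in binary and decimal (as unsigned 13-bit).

Flip each bit (0->1, 1->0):
  1100100011100
  0011011100011

Answer: 0011011100011 (1763)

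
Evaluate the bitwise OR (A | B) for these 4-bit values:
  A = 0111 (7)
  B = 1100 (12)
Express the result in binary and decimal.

Apply | to each column (1 where either bit is 1):
  0111
| 1100
------
  1111

Answer: 1111 (15)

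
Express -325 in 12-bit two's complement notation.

1. Binary of +325:  000101000101
2. Invert bits:     111010111010
3. Add 1:           111010111011

Answer: 111010111011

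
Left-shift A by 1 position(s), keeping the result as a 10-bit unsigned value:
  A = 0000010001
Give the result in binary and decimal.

Shift left by 1: drop the top 1 bit(s), append 1 zero(s) on the right.
  0000010001  ->  discard [0], keep [000010001], append 0
= 0000100010

Answer: 0000100010 (34)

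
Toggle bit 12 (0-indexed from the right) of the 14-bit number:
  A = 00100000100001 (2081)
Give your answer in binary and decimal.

Mask = 1 << 12 = 01000000000000
Bit 12 of A is 0; XOR with the mask flips it to 1.
  00100000100001
^ 01000000000000
----------------
  01100000100001

Answer: 01100000100001 (6177)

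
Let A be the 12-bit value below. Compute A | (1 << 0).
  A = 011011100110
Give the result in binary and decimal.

Mask = 1 << 0 = 000000000001
Bit 0 of A is 0, so OR-ing with the mask flips it to 1.
  011011100110
| 000000000001
--------------
  011011100111

Answer: 011011100111 (1767)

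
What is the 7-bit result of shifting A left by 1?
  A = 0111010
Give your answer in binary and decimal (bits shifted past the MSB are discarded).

Shift left by 1: drop the top 1 bit(s), append 1 zero(s) on the right.
  0111010  ->  discard [0], keep [111010], append 0
= 1110100

Answer: 1110100 (116)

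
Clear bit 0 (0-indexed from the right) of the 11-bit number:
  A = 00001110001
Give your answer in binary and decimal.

Mask = ~(1 << 0) = 11111111110
Bit 0 of A is 1, so AND-ing with the mask clears it to 0.
  00001110001
& 11111111110
-------------
  00001110000

Answer: 00001110000 (112)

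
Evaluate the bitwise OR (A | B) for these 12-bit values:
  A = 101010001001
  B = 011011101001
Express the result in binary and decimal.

Apply | to each column (1 where either bit is 1):
  101010001001
| 011011101001
--------------
  111011101001

Answer: 111011101001 (3817)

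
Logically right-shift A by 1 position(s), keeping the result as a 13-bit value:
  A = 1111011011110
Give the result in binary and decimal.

Logical shift right by 1: drop the bottom 1 bit(s), prepend 1 zero(s) on the left.
  1111011011110  ->  keep [111101101111], discard [0], prepend 0
= 0111101101111

Answer: 0111101101111 (3951)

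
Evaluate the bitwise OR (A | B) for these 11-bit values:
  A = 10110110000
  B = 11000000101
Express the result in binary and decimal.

Apply | to each column (1 where either bit is 1):
  10110110000
| 11000000101
-------------
  11110110101

Answer: 11110110101 (1973)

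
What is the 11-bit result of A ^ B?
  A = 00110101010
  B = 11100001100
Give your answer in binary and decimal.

Apply ^ to each column (1 where bits differ):
  00110101010
^ 11100001100
-------------
  11010100110

Answer: 11010100110 (1702)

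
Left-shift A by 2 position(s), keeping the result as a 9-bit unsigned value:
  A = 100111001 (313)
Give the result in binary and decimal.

Shift left by 2: drop the top 2 bit(s), append 2 zero(s) on the right.
  100111001  ->  discard [10], keep [0111001], append 00
= 011100100

Answer: 011100100 (228)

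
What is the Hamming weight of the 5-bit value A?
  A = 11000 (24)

11000
1-bits at positions (from bit 0 = LSB): 3, 4
Count = 2

Answer: 2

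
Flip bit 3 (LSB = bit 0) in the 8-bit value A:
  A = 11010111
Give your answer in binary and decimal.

Mask = 1 << 3 = 00001000
Bit 3 of A is 0; XOR with the mask flips it to 1.
  11010111
^ 00001000
----------
  11011111

Answer: 11011111 (223)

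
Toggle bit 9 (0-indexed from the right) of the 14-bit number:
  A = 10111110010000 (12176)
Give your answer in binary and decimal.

Mask = 1 << 9 = 00001000000000
Bit 9 of A is 1; XOR with the mask flips it to 0.
  10111110010000
^ 00001000000000
----------------
  10110110010000

Answer: 10110110010000 (11664)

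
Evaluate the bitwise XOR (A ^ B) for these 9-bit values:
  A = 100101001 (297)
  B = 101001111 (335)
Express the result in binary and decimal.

Apply ^ to each column (1 where bits differ):
  100101001
^ 101001111
-----------
  001100110

Answer: 001100110 (102)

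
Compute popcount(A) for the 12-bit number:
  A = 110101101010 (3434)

110101101010
1-bits at positions (from bit 0 = LSB): 1, 3, 5, 6, 8, 10, 11
Count = 7

Answer: 7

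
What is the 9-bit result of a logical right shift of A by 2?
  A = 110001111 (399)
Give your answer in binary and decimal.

Logical shift right by 2: drop the bottom 2 bit(s), prepend 2 zero(s) on the left.
  110001111  ->  keep [1100011], discard [11], prepend 00
= 001100011

Answer: 001100011 (99)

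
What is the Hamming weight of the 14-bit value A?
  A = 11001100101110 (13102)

11001100101110
1-bits at positions (from bit 0 = LSB): 1, 2, 3, 5, 8, 9, 12, 13
Count = 8

Answer: 8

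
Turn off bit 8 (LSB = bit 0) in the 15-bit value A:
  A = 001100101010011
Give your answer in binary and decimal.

Mask = ~(1 << 8) = 111111011111111
Bit 8 of A is 1, so AND-ing with the mask clears it to 0.
  001100101010011
& 111111011111111
-----------------
  001100001010011

Answer: 001100001010011 (6227)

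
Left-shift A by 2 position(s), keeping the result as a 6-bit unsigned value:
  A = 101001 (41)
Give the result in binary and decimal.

Shift left by 2: drop the top 2 bit(s), append 2 zero(s) on the right.
  101001  ->  discard [10], keep [1001], append 00
= 100100

Answer: 100100 (36)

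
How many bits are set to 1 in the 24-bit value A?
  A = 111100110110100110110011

111100110110100110110011
1-bits at positions (from bit 0 = LSB): 0, 1, 4, 5, 7, 8, 11, 13, 14, 16, 17, 20, 21, 22, 23
Count = 15

Answer: 15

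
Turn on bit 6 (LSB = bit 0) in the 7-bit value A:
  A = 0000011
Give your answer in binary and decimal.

Mask = 1 << 6 = 1000000
Bit 6 of A is 0, so OR-ing with the mask flips it to 1.
  0000011
| 1000000
---------
  1000011

Answer: 1000011 (67)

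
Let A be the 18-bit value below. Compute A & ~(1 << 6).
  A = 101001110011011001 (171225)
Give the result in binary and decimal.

Mask = ~(1 << 6) = 111111111110111111
Bit 6 of A is 1, so AND-ing with the mask clears it to 0.
  101001110011011001
& 111111111110111111
--------------------
  101001110010011001

Answer: 101001110010011001 (171161)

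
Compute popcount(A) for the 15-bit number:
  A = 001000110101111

001000110101111
1-bits at positions (from bit 0 = LSB): 0, 1, 2, 3, 5, 7, 8, 12
Count = 8

Answer: 8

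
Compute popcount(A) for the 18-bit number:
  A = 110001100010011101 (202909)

110001100010011101
1-bits at positions (from bit 0 = LSB): 0, 2, 3, 4, 7, 11, 12, 16, 17
Count = 9

Answer: 9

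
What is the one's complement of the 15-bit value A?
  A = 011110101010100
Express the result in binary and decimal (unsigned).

Flip each bit (0->1, 1->0):
  011110101010100
  100001010101011

Answer: 100001010101011 (17067)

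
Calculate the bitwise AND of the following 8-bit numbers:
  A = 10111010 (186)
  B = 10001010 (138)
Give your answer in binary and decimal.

Apply & to each column (1 only where both bits are 1):
  10111010
& 10001010
----------
  10001010

Answer: 10001010 (138)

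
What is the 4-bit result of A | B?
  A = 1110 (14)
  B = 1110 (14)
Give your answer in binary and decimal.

Apply | to each column (1 where either bit is 1):
  1110
| 1110
------
  1110

Answer: 1110 (14)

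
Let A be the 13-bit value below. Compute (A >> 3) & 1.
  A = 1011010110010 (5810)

Bit 3 is the 4th from the right.
  1011010110010
           ^
That bit is 0.

Answer: 0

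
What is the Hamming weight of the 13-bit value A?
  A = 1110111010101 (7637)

1110111010101
1-bits at positions (from bit 0 = LSB): 0, 2, 4, 6, 7, 8, 10, 11, 12
Count = 9

Answer: 9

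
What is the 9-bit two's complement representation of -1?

1. Binary of +1:  000000001
2. Invert bits:     111111110
3. Add 1:           111111111

Answer: 111111111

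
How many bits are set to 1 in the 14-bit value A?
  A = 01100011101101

01100011101101
1-bits at positions (from bit 0 = LSB): 0, 2, 3, 5, 6, 7, 11, 12
Count = 8

Answer: 8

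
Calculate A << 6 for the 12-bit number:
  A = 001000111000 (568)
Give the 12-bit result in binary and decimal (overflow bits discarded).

Shift left by 6: drop the top 6 bit(s), append 6 zero(s) on the right.
  001000111000  ->  discard [001000], keep [111000], append 000000
= 111000000000

Answer: 111000000000 (3584)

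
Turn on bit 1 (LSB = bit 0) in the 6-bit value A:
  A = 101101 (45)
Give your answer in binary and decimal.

Mask = 1 << 1 = 000010
Bit 1 of A is 0, so OR-ing with the mask flips it to 1.
  101101
| 000010
--------
  101111

Answer: 101111 (47)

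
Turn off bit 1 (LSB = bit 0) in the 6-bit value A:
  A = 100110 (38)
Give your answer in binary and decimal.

Mask = ~(1 << 1) = 111101
Bit 1 of A is 1, so AND-ing with the mask clears it to 0.
  100110
& 111101
--------
  100100

Answer: 100100 (36)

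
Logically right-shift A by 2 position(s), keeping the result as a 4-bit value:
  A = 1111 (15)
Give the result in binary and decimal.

Logical shift right by 2: drop the bottom 2 bit(s), prepend 2 zero(s) on the left.
  1111  ->  keep [11], discard [11], prepend 00
= 0011

Answer: 0011 (3)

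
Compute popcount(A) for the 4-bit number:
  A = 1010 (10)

1010
1-bits at positions (from bit 0 = LSB): 1, 3
Count = 2

Answer: 2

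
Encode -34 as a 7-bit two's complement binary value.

1. Binary of +34:  0100010
2. Invert bits:     1011101
3. Add 1:           1011110

Answer: 1011110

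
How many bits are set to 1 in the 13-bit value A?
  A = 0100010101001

0100010101001
1-bits at positions (from bit 0 = LSB): 0, 3, 5, 7, 11
Count = 5

Answer: 5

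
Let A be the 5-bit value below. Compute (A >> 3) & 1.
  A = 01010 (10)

Bit 3 is the 4th from the right.
  01010
   ^
That bit is 1.

Answer: 1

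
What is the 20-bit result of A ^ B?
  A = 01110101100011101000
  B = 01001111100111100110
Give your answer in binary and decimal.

Apply ^ to each column (1 where bits differ):
  01110101100011101000
^ 01001111100111100110
----------------------
  00111010000100001110

Answer: 00111010000100001110 (237838)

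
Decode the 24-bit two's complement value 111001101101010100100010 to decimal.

MSB is 1, so the value is negative. Find the magnitude:
1. Invert bits:  000110010010101011011101
2. Add 1:        000110010010101011011110  = 1649374
3. Apply sign:   -1649374

Answer: -1649374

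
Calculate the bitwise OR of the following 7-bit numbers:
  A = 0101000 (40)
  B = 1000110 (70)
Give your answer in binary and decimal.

Apply | to each column (1 where either bit is 1):
  0101000
| 1000110
---------
  1101110

Answer: 1101110 (110)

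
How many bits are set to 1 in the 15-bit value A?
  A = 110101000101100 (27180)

110101000101100
1-bits at positions (from bit 0 = LSB): 2, 3, 5, 9, 11, 13, 14
Count = 7

Answer: 7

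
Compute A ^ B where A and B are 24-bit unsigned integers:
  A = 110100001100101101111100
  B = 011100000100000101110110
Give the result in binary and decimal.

Apply ^ to each column (1 where bits differ):
  110100001100101101111100
^ 011100000100000101110110
--------------------------
  101000001000101000001010

Answer: 101000001000101000001010 (10521098)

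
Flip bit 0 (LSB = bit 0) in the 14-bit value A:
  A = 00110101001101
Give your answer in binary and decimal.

Mask = 1 << 0 = 00000000000001
Bit 0 of A is 1; XOR with the mask flips it to 0.
  00110101001101
^ 00000000000001
----------------
  00110101001100

Answer: 00110101001100 (3404)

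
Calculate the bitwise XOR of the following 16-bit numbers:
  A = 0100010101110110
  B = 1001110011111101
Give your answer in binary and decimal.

Apply ^ to each column (1 where bits differ):
  0100010101110110
^ 1001110011111101
------------------
  1101100110001011

Answer: 1101100110001011 (55691)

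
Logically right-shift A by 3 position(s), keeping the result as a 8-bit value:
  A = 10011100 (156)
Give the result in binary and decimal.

Logical shift right by 3: drop the bottom 3 bit(s), prepend 3 zero(s) on the left.
  10011100  ->  keep [10011], discard [100], prepend 000
= 00010011

Answer: 00010011 (19)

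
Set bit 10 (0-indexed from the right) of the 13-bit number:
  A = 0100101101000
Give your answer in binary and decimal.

Mask = 1 << 10 = 0010000000000
Bit 10 of A is 0, so OR-ing with the mask flips it to 1.
  0100101101000
| 0010000000000
---------------
  0110101101000

Answer: 0110101101000 (3432)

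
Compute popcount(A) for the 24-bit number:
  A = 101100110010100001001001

101100110010100001001001
1-bits at positions (from bit 0 = LSB): 0, 3, 6, 11, 13, 16, 17, 20, 21, 23
Count = 10

Answer: 10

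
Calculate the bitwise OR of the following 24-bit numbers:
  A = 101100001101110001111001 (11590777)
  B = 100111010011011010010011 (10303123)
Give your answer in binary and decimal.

Apply | to each column (1 where either bit is 1):
  101100001101110001111001
| 100111010011011010010011
--------------------------
  101111011111111011111011

Answer: 101111011111111011111011 (12451579)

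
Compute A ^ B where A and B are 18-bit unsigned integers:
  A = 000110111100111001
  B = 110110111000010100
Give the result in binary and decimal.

Apply ^ to each column (1 where bits differ):
  000110111100111001
^ 110110111000010100
--------------------
  110000000100101101

Answer: 110000000100101101 (196909)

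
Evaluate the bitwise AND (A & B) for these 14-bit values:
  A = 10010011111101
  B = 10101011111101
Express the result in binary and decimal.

Apply & to each column (1 only where both bits are 1):
  10010011111101
& 10101011111101
----------------
  10000011111101

Answer: 10000011111101 (8445)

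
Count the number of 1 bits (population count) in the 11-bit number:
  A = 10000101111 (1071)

10000101111
1-bits at positions (from bit 0 = LSB): 0, 1, 2, 3, 5, 10
Count = 6

Answer: 6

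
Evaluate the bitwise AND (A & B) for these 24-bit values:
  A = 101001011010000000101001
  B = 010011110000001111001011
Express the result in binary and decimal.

Apply & to each column (1 only where both bits are 1):
  101001011010000000101001
& 010011110000001111001011
--------------------------
  000001010000000000001001

Answer: 000001010000000000001001 (327689)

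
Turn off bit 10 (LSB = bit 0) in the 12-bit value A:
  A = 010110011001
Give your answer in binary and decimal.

Mask = ~(1 << 10) = 101111111111
Bit 10 of A is 1, so AND-ing with the mask clears it to 0.
  010110011001
& 101111111111
--------------
  000110011001

Answer: 000110011001 (409)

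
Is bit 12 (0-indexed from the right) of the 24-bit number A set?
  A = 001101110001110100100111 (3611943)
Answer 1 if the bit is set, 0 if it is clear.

Bit 12 is the 13th from the right.
  001101110001110100100111
             ^
That bit is 1.

Answer: 1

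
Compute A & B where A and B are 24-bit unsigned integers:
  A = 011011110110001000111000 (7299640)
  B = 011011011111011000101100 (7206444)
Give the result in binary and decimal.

Apply & to each column (1 only where both bits are 1):
  011011110110001000111000
& 011011011111011000101100
--------------------------
  011011010110001000101000

Answer: 011011010110001000101000 (7168552)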